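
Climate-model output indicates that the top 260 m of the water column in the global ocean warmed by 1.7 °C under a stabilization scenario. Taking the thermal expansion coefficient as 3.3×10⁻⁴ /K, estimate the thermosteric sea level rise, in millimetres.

146 mm

Δh = αΔT·H = 3.3×10⁻⁴ × 1.7 × 260 = 0.14586 m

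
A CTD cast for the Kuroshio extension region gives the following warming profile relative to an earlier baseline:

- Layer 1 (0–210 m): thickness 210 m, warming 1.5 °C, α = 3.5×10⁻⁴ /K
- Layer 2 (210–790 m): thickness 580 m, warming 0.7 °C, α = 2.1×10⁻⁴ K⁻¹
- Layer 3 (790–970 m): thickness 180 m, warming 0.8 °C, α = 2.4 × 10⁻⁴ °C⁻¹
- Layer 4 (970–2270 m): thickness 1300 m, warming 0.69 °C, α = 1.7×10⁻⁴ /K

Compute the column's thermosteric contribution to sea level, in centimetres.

38.3 cm of thermosteric rise

Layer 1: 1.5 × 210 × 3.5×10⁻⁴ = 0.11025 m
Layer 2: 0.7 × 2.1×10⁻⁴ × 580 = 0.08526 m
2.4×10⁻⁴ × 180 × 0.8 = 0.03456 m
Layer 4: 1.7×10⁻⁴ × 1300 × 0.69 = 0.15249 m
Δh = 0.11025 + 0.08526 + 0.03456 + 0.15249 = 0.38256 m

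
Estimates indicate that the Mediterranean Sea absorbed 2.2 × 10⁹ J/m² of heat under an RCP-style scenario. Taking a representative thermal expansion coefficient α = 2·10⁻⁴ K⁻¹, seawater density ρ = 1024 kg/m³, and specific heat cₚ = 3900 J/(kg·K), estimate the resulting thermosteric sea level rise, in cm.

Δh = αQ/(ρcₚ) = 2×10⁻⁴ × 2.2×10⁹ / (1024 × 3900) ≈ 0.11018 m

Δh = 11.0 cm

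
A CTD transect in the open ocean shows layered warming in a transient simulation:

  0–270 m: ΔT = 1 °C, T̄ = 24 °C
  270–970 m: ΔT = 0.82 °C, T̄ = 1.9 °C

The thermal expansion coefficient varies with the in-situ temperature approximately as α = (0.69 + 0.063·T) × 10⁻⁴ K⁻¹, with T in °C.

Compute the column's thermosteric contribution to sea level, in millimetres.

Layer 1: α = (0.69 + 0.063×24)×10⁻⁴ = 2.202×10⁻⁴ K⁻¹
Layer 2: α = (0.69 + 0.063×1.9)×10⁻⁴ = 0.8097×10⁻⁴ K⁻¹
1 × 270 × 2.202×10⁻⁴ = 0.059454 m
270–970 m: 0.8097×10⁻⁴ × 700 × 0.82 = 0.04647678 m
Δh = 0.059454 + 0.04647678 = 0.10593078 m

about 106 mm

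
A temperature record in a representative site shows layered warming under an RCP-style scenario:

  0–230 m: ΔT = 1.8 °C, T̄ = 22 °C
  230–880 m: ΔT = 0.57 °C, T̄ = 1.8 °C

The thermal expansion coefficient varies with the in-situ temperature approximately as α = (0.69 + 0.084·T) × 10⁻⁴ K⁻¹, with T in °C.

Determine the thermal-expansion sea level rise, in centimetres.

Δh = 13.6 cm

Layer 1: α = (0.69 + 0.084×22)×10⁻⁴ = 2.538×10⁻⁴ K⁻¹
Layer 2: α = (0.69 + 0.084×1.8)×10⁻⁴ = 0.8412×10⁻⁴ K⁻¹
Layer 1: 1.8 × 2.538×10⁻⁴ × 230 = 0.1050732 m
230–880 m: 0.8412×10⁻⁴ × 0.57 × 650 = 0.03116646 m
Δh = 0.1050732 + 0.03116646 = 0.13623966 m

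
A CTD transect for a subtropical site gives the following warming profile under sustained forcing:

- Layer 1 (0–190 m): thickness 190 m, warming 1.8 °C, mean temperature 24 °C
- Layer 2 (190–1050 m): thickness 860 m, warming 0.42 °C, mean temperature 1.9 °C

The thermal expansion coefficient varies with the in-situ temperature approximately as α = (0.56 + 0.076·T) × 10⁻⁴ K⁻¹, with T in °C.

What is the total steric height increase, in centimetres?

Δh = 11 cm

Layer 1: α = (0.56 + 0.076×24)×10⁻⁴ = 2.384×10⁻⁴ K⁻¹
Layer 2: α = (0.56 + 0.076×1.9)×10⁻⁴ = 0.7044×10⁻⁴ K⁻¹
1.8 × 190 × 2.384×10⁻⁴ = 0.0815328 m
0.7044×10⁻⁴ × 860 × 0.42 = 0.025442928 m
Δh = 0.0815328 + 0.025442928 = 0.106975728 m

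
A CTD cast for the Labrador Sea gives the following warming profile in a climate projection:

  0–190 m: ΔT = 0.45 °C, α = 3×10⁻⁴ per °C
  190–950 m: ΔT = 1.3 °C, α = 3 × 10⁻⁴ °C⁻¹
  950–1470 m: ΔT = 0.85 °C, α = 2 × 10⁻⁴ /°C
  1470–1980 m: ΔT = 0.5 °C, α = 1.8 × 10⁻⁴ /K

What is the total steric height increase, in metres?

0–190 m: 190 × 3×10⁻⁴ × 0.45 = 0.02565 m
190–950 m: 760 × 3×10⁻⁴ × 1.3 = 0.29640 m
950–1470 m: 2×10⁻⁴ × 0.85 × 520 = 0.08840 m
0.5 × 510 × 1.8×10⁻⁴ = 0.04590 m
Δh = 0.02565 + 0.29640 + 0.08840 + 0.04590 = 0.45635 m ≈ 0.456 m

0.456 m of thermosteric rise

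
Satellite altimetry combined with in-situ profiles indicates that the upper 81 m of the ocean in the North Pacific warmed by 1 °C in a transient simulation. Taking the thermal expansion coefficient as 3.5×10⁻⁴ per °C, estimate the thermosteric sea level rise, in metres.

0.0284 m of thermosteric rise

Δh = αΔT·H = 3.5×10⁻⁴ × 1 × 81 = 0.02835 m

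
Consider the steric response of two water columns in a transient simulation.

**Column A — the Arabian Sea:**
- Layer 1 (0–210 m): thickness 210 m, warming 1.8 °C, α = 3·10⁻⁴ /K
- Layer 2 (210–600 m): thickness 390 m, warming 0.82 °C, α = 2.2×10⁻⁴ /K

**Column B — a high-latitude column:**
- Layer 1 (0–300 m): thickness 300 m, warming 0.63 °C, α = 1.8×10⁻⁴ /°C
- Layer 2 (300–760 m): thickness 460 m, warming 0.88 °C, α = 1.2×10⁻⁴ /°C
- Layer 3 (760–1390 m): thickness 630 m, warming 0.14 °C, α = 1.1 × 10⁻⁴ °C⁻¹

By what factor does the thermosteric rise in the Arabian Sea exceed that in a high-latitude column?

A 210 × 3×10⁻⁴ × 1.8 = 0.11340 m
A 2.2×10⁻⁴ × 390 × 0.82 = 0.070356 m
A total: 0.183756 m
B 300 × 1.8×10⁻⁴ × 0.63 = 0.03402 m
B 460 × 0.88 × 1.2×10⁻⁴ = 0.048576 m
B Layer 3: 630 × 0.14 × 1.1×10⁻⁴ = 0.009702 m
B total: 0.092298 m
Ratio: 0.183756 / 0.092298 ≈ 1.991

a factor of 1.99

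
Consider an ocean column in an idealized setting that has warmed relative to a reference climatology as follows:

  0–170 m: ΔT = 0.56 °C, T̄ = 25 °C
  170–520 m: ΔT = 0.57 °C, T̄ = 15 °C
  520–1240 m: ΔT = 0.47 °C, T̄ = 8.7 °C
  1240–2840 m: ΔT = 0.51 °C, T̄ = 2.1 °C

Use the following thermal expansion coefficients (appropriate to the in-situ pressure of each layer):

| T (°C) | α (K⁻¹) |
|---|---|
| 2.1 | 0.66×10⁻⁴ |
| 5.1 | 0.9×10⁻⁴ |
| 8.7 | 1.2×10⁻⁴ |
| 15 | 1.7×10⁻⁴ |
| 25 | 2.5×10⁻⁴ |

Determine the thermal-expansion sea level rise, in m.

Layer 1 at 25 °C → α = 2.5×10⁻⁴ K⁻¹
Layer 2 at 15 °C → α = 1.7×10⁻⁴ K⁻¹
Layer 3 at 8.7 °C → α = 1.2×10⁻⁴ K⁻¹
Layer 4 at 2.1 °C → α = 0.66×10⁻⁴ K⁻¹
2.5×10⁻⁴ × 0.56 × 170 = 0.02380 m
170–520 m: 350 × 0.57 × 1.7×10⁻⁴ = 0.033915 m
520–1240 m: 720 × 0.47 × 1.2×10⁻⁴ = 0.040608 m
Layer 4: 0.51 × 0.66×10⁻⁴ × 1600 = 0.053856 m
Δh = 0.02380 + 0.033915 + 0.040608 + 0.053856 = 0.152179 m ≈ 0.15 m

Δh = 0.15 m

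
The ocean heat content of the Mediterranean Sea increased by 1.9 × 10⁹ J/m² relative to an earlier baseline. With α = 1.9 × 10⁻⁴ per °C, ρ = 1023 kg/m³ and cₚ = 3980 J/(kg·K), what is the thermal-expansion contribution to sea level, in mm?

Δh = αQ/(ρcₚ) = 1.9×10⁻⁴ × 1.9×10⁹ / (1023 × 3980) ≈ 0.088664 m

Δh = 89 mm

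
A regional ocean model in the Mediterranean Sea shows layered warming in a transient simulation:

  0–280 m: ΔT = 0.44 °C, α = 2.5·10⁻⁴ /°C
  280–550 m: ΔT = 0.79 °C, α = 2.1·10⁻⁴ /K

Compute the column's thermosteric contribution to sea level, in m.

Δh = 0.0756 m

Layer 1: 0.44 × 280 × 2.5×10⁻⁴ = 0.03080 m
280–550 m: 270 × 2.1×10⁻⁴ × 0.79 = 0.044793 m
Δh = 0.03080 + 0.044793 = 0.075593 m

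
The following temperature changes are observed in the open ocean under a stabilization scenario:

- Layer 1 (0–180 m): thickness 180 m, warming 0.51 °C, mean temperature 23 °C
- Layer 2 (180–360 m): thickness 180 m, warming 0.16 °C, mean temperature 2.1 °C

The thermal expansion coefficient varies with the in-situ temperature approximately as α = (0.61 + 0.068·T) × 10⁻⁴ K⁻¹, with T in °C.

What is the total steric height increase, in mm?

Layer 1: α = (0.61 + 0.068×23)×10⁻⁴ = 2.174×10⁻⁴ K⁻¹
Layer 2: α = (0.61 + 0.068×2.1)×10⁻⁴ = 0.7528×10⁻⁴ K⁻¹
Layer 1: 0.51 × 2.174×10⁻⁴ × 180 = 0.01995732 m
Layer 2: 0.7528×10⁻⁴ × 180 × 0.16 = 0.002168064 m
Δh = 0.01995732 + 0.002168064 = 0.022125384 m

Δh = 22.1 mm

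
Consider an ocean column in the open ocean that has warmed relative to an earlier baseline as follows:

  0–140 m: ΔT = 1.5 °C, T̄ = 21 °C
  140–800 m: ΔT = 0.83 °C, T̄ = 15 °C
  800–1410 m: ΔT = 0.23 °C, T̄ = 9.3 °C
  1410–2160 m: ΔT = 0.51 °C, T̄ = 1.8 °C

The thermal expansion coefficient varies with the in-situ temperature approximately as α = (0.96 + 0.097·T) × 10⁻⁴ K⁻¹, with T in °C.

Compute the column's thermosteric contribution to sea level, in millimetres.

Layer 1: α = (0.96 + 0.097×21)×10⁻⁴ = 2.997×10⁻⁴ K⁻¹
Layer 2: α = (0.96 + 0.097×15)×10⁻⁴ = 2.415×10⁻⁴ K⁻¹
Layer 3: α = (0.96 + 0.097×9.3)×10⁻⁴ = 1.8621×10⁻⁴ K⁻¹
Layer 4: α = (0.96 + 0.097×1.8)×10⁻⁴ = 1.1346×10⁻⁴ K⁻¹
1.5 × 140 × 2.997×10⁻⁴ = 0.062937 m
Layer 2: 660 × 0.83 × 2.415×10⁻⁴ = 0.1322937 m
800–1410 m: 0.23 × 1.8621×10⁻⁴ × 610 = 0.026125263 m
1410–2160 m: 1.1346×10⁻⁴ × 750 × 0.51 = 0.04339845 m
Δh = 0.062937 + 0.1322937 + 0.026125263 + 0.04339845 = 0.264754413 m

about 260 mm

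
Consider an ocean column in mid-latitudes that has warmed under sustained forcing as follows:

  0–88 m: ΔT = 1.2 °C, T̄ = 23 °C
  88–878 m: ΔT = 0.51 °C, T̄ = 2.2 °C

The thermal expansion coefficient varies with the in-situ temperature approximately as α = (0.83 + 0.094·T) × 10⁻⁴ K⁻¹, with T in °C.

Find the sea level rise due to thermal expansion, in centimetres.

Layer 1: α = (0.83 + 0.094×23)×10⁻⁴ = 2.992×10⁻⁴ K⁻¹
Layer 2: α = (0.83 + 0.094×2.2)×10⁻⁴ = 1.0368×10⁻⁴ K⁻¹
1.2 × 88 × 2.992×10⁻⁴ = 0.03159552 m
Layer 2: 1.0368×10⁻⁴ × 790 × 0.51 = 0.041772672 m
Δh = 0.03159552 + 0.041772672 = 0.073368192 m ≈ 7.3 cm

Δh = 7.3 cm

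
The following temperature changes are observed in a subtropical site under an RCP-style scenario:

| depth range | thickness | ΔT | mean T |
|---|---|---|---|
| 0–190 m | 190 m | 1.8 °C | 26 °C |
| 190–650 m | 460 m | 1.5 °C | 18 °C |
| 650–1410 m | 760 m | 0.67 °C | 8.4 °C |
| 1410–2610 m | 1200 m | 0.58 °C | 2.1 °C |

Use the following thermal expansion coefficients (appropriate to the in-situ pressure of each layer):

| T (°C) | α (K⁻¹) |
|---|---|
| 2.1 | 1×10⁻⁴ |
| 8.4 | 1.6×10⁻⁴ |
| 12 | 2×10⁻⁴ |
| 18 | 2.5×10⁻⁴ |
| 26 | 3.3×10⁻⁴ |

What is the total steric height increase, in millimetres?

Δh ≈ 436 mm

Layer 1 at 26 °C → α = 3.3×10⁻⁴ K⁻¹
Layer 2 at 18 °C → α = 2.5×10⁻⁴ K⁻¹
Layer 3 at 8.4 °C → α = 1.6×10⁻⁴ K⁻¹
Layer 4 at 2.1 °C → α = 1×10⁻⁴ K⁻¹
190 × 3.3×10⁻⁴ × 1.8 = 0.11286 m
1.5 × 2.5×10⁻⁴ × 460 = 0.17250 m
760 × 1.6×10⁻⁴ × 0.67 = 0.081472 m
1410–2610 m: 1×10⁻⁴ × 1200 × 0.58 = 0.06960 m
Δh = 0.11286 + 0.17250 + 0.081472 + 0.06960 = 0.436432 m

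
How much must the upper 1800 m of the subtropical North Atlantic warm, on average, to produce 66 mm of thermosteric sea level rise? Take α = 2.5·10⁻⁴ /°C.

ΔT = Δh/(αH) = 0.066 / (2.5×10⁻⁴ × 1800) ≈ 0.1467 K

about 0.15 K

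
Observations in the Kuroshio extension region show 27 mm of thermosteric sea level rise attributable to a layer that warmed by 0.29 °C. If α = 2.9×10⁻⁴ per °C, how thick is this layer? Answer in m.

about 321 m

H = Δh/(αΔT) = 0.027 / (2.9×10⁻⁴ × 0.29) ≈ 321.0 m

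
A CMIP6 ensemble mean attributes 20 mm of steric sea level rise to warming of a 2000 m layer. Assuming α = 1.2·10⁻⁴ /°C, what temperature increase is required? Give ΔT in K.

ΔT = Δh/(αH) = 0.02 / (1.2×10⁻⁴ × 2000) ≈ 0.08333 K

about 0.0833 K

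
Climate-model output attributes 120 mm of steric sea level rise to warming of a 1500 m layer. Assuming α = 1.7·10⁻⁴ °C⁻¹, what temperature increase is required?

ΔT ≈ 0.471 °C

ΔT = Δh/(αH) = 0.12 / (1.7×10⁻⁴ × 1500) ≈ 0.4706 °C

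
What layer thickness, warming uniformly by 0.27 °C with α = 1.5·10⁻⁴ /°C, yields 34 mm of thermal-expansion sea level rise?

840 m

H = Δh/(αΔT) = 0.034 / (1.5×10⁻⁴ × 0.27) ≈ 839.5 m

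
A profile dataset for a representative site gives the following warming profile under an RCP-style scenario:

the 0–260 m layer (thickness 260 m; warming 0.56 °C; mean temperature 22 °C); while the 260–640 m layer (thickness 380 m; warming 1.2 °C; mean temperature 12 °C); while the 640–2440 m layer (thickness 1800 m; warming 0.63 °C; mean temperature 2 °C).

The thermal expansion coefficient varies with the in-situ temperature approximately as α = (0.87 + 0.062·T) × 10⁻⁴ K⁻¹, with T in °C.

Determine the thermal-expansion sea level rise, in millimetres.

Layer 1: α = (0.87 + 0.062×22)×10⁻⁴ = 2.234×10⁻⁴ K⁻¹
Layer 2: α = (0.87 + 0.062×12)×10⁻⁴ = 1.614×10⁻⁴ K⁻¹
Layer 3: α = (0.87 + 0.062×2)×10⁻⁴ = 0.994×10⁻⁴ K⁻¹
Layer 1: 0.56 × 260 × 2.234×10⁻⁴ = 0.03252704 m
Layer 2: 1.2 × 380 × 1.614×10⁻⁴ = 0.0735984 m
Layer 3: 0.994×10⁻⁴ × 0.63 × 1800 = 0.1127196 m
Δh = 0.03252704 + 0.0735984 + 0.1127196 = 0.21884504 m ≈ 220 mm

220 mm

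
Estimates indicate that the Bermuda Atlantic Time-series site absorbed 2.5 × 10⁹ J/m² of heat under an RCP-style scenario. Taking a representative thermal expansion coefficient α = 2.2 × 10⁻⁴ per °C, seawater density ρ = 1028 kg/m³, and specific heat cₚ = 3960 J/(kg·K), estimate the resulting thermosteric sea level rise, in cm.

14 cm

Δh = αQ/(ρcₚ) = 2.2×10⁻⁴ × 2.5×10⁹ / (1028 × 3960) ≈ 0.13511 m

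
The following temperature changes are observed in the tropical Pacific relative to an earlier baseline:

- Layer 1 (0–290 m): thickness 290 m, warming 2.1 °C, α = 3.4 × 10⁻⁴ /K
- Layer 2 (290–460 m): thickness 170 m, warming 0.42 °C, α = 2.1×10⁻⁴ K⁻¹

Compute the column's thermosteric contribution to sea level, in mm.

222 mm of thermosteric rise

Layer 1: 2.1 × 290 × 3.4×10⁻⁴ = 0.20706 m
Layer 2: 0.42 × 170 × 2.1×10⁻⁴ = 0.014994 m
Δh = 0.20706 + 0.014994 = 0.222054 m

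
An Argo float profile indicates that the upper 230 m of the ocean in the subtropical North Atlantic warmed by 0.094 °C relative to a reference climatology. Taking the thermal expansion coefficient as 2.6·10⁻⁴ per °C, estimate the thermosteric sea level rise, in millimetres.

Δh = αΔT·H = 2.6×10⁻⁴ × 0.094 × 230 = 0.0056212 m

5.62 mm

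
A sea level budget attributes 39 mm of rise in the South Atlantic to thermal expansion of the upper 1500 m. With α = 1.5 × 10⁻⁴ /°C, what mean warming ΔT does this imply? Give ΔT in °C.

0.173 °C

ΔT = Δh/(αH) = 0.039 / (1.5×10⁻⁴ × 1500) ≈ 0.1733 °C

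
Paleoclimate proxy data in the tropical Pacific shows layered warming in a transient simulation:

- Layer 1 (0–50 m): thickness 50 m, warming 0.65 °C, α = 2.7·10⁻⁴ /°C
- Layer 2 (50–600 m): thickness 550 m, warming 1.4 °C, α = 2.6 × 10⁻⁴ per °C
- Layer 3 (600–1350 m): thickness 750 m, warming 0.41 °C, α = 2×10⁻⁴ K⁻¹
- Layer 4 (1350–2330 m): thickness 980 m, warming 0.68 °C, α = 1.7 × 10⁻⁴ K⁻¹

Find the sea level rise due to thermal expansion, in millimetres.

Δh = 384 mm

Layer 1: 2.7×10⁻⁴ × 0.65 × 50 = 0.008775 m
2.6×10⁻⁴ × 550 × 1.4 = 0.20020 m
Layer 3: 2×10⁻⁴ × 750 × 0.41 = 0.06150 m
Layer 4: 0.68 × 1.7×10⁻⁴ × 980 = 0.113288 m
Δh = 0.008775 + 0.20020 + 0.06150 + 0.113288 = 0.383763 m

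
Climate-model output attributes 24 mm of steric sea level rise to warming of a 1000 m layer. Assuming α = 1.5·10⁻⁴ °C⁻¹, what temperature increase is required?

ΔT = Δh/(αH) = 0.024 / (1.5×10⁻⁴ × 1000) = 0.1600 K

about 0.160 K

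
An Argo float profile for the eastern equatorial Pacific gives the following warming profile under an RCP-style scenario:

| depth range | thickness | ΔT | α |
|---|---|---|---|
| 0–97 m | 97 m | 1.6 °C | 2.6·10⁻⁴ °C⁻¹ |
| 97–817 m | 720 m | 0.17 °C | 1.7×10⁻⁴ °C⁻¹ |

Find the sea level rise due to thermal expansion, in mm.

Δh ≈ 61.2 mm

Layer 1: 2.6×10⁻⁴ × 97 × 1.6 = 0.040352 m
97–817 m: 1.7×10⁻⁴ × 720 × 0.17 = 0.020808 m
Δh = 0.040352 + 0.020808 = 0.06116 m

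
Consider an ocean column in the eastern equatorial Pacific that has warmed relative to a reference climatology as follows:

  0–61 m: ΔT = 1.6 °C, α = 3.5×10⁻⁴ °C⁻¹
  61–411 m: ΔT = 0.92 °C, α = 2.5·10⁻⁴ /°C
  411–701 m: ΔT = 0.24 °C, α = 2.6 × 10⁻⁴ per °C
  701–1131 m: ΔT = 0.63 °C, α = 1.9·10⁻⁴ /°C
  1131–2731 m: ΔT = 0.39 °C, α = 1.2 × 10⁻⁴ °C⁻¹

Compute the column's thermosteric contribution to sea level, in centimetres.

Δh ≈ 26 cm

Layer 1: 61 × 1.6 × 3.5×10⁻⁴ = 0.03416 m
61–411 m: 0.92 × 2.5×10⁻⁴ × 350 = 0.08050 m
411–701 m: 0.24 × 290 × 2.6×10⁻⁴ = 0.018096 m
Layer 4: 430 × 1.9×10⁻⁴ × 0.63 = 0.051471 m
1600 × 1.2×10⁻⁴ × 0.39 = 0.07488 m
Δh = 0.03416 + 0.08050 + 0.018096 + 0.051471 + 0.07488 = 0.259107 m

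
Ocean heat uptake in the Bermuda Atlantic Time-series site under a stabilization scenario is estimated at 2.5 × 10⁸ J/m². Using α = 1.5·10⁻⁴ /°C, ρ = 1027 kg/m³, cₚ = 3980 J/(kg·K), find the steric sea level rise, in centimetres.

about 0.917 cm

Δh = αQ/(ρcₚ) = 1.5×10⁻⁴ × 2.5×10⁸ / (1027 × 3980) ≈ 0.0091744 m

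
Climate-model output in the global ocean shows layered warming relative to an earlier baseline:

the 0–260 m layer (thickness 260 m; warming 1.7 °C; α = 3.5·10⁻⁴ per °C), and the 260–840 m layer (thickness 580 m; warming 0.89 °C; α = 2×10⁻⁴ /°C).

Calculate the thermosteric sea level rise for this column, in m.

Δh ≈ 0.26 m

1.7 × 3.5×10⁻⁴ × 260 = 0.15470 m
260–840 m: 0.89 × 580 × 2×10⁻⁴ = 0.10324 m
Δh = 0.15470 + 0.10324 = 0.25794 m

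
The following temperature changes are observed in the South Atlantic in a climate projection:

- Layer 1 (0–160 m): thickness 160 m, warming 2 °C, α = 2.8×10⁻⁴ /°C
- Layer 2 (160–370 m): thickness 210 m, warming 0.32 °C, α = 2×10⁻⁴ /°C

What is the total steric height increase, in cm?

about 10.3 cm

2.8×10⁻⁴ × 160 × 2 = 0.08960 m
0.32 × 210 × 2×10⁻⁴ = 0.01344 m
Δh = 0.08960 + 0.01344 = 0.10304 m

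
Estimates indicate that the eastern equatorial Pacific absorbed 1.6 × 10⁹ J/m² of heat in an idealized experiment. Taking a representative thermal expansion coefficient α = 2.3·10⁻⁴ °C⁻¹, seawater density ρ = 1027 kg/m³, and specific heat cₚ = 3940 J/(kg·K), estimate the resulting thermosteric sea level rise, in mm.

90.9 mm

Δh = αQ/(ρcₚ) = 2.3×10⁻⁴ × 1.6×10⁹ / (1027 × 3940) ≈ 0.090945 m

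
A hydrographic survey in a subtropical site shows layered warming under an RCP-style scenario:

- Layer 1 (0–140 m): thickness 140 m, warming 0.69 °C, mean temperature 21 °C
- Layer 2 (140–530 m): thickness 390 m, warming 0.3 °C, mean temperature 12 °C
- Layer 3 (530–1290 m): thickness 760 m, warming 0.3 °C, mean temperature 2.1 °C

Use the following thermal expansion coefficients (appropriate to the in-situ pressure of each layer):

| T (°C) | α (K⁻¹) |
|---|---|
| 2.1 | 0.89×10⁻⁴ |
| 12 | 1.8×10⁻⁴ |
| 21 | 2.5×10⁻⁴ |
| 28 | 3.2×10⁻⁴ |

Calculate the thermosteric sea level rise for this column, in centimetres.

Δh = 6.6 cm

Layer 1 at 21 °C → α = 2.5×10⁻⁴ K⁻¹
Layer 2 at 12 °C → α = 1.8×10⁻⁴ K⁻¹
Layer 3 at 2.1 °C → α = 0.89×10⁻⁴ K⁻¹
Layer 1: 2.5×10⁻⁴ × 0.69 × 140 = 0.02415 m
140–530 m: 390 × 0.3 × 1.8×10⁻⁴ = 0.02106 m
530–1290 m: 0.89×10⁻⁴ × 760 × 0.3 = 0.020292 m
Δh = 0.02415 + 0.02106 + 0.020292 = 0.065502 m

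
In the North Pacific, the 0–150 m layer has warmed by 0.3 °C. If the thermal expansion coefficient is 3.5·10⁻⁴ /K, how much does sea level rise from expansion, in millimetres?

15.8 mm of thermosteric rise

Δh = αΔT·H = 3.5×10⁻⁴ × 0.3 × 150 = 0.01575 m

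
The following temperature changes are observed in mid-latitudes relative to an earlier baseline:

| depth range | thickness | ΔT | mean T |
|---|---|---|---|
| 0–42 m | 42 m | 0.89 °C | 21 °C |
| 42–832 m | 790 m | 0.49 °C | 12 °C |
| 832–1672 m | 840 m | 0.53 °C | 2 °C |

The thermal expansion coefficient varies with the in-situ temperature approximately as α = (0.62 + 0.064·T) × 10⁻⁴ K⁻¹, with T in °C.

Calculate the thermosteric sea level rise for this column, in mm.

about 94.4 mm

Layer 1: α = (0.62 + 0.064×21)×10⁻⁴ = 1.964×10⁻⁴ K⁻¹
Layer 2: α = (0.62 + 0.064×12)×10⁻⁴ = 1.388×10⁻⁴ K⁻¹
Layer 3: α = (0.62 + 0.064×2)×10⁻⁴ = 0.748×10⁻⁴ K⁻¹
1.964×10⁻⁴ × 0.89 × 42 = 0.007341432 m
Layer 2: 1.388×10⁻⁴ × 0.49 × 790 = 0.05372948 m
0.53 × 0.748×10⁻⁴ × 840 = 0.03330096 m
Δh = 0.007341432 + 0.05372948 + 0.03330096 = 0.094371872 m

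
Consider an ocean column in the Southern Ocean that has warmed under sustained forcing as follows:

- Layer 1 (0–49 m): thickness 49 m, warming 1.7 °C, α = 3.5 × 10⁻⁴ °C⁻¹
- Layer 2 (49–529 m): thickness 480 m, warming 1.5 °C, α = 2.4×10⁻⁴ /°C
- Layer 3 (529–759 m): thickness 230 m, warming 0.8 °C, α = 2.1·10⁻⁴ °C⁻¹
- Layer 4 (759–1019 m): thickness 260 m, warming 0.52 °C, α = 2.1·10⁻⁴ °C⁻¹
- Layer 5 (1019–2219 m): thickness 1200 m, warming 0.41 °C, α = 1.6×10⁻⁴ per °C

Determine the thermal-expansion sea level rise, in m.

Δh = 0.348 m

0–49 m: 3.5×10⁻⁴ × 1.7 × 49 = 0.029155 m
Layer 2: 480 × 2.4×10⁻⁴ × 1.5 = 0.17280 m
529–759 m: 2.1×10⁻⁴ × 230 × 0.8 = 0.03864 m
Layer 4: 0.52 × 260 × 2.1×10⁻⁴ = 0.028392 m
0.41 × 1.6×10⁻⁴ × 1200 = 0.07872 m
Δh = 0.029155 + 0.17280 + 0.03864 + 0.028392 + 0.07872 = 0.347707 m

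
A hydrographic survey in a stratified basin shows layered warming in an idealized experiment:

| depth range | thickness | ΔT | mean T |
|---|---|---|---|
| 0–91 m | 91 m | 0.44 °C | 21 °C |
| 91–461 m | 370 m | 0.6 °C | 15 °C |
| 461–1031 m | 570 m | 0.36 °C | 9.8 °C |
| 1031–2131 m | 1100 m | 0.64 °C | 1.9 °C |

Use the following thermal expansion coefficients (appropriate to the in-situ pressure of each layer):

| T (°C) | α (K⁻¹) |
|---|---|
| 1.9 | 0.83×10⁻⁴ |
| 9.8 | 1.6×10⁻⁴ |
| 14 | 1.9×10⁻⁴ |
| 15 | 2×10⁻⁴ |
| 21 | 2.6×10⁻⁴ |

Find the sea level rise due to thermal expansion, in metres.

Layer 1 at 21 °C → α = 2.6×10⁻⁴ K⁻¹
Layer 2 at 15 °C → α = 2×10⁻⁴ K⁻¹
Layer 3 at 9.8 °C → α = 1.6×10⁻⁴ K⁻¹
Layer 4 at 1.9 °C → α = 0.83×10⁻⁴ K⁻¹
0.44 × 91 × 2.6×10⁻⁴ = 0.0104104 m
Layer 2: 2×10⁻⁴ × 0.6 × 370 = 0.04440 m
Layer 3: 570 × 1.6×10⁻⁴ × 0.36 = 0.032832 m
1100 × 0.64 × 0.83×10⁻⁴ = 0.058432 m
Δh = 0.0104104 + 0.04440 + 0.032832 + 0.058432 = 0.1460744 m ≈ 0.15 m

0.15 m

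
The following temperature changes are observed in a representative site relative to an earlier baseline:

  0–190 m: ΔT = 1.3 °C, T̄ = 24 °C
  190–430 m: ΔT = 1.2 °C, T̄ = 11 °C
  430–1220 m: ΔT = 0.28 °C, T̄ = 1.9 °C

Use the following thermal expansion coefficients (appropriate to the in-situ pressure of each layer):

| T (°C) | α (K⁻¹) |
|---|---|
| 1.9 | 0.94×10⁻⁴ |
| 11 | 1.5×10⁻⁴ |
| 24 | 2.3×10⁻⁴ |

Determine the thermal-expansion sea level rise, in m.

Layer 1 at 24 °C → α = 2.3×10⁻⁴ K⁻¹
Layer 2 at 11 °C → α = 1.5×10⁻⁴ K⁻¹
Layer 3 at 1.9 °C → α = 0.94×10⁻⁴ K⁻¹
0–190 m: 1.3 × 2.3×10⁻⁴ × 190 = 0.05681 m
1.2 × 240 × 1.5×10⁻⁴ = 0.04320 m
0.28 × 790 × 0.94×10⁻⁴ = 0.0207928 m
Δh = 0.05681 + 0.04320 + 0.0207928 = 0.1208028 m

Δh = 0.121 m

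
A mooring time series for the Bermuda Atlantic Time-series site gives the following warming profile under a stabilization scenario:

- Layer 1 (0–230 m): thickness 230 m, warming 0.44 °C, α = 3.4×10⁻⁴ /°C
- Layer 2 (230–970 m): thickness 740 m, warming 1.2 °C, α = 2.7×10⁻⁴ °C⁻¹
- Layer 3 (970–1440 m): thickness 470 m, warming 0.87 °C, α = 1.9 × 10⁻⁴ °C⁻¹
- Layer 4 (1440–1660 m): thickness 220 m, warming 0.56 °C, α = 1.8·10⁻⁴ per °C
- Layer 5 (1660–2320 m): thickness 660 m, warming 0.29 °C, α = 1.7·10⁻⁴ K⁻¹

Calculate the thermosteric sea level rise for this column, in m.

0.41 m

0–230 m: 230 × 0.44 × 3.4×10⁻⁴ = 0.034408 m
230–970 m: 2.7×10⁻⁴ × 1.2 × 740 = 0.23976 m
0.87 × 470 × 1.9×10⁻⁴ = 0.077691 m
Layer 4: 220 × 0.56 × 1.8×10⁻⁴ = 0.022176 m
Layer 5: 660 × 1.7×10⁻⁴ × 0.29 = 0.032538 m
Δh = 0.034408 + 0.23976 + 0.077691 + 0.022176 + 0.032538 = 0.406573 m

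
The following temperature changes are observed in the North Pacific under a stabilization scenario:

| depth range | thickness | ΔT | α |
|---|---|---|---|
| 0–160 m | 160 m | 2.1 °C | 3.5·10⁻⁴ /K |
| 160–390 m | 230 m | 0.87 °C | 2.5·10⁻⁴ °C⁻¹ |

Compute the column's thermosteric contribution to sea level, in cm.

0–160 m: 160 × 3.5×10⁻⁴ × 2.1 = 0.11760 m
0.87 × 2.5×10⁻⁴ × 230 = 0.050025 m
Δh = 0.11760 + 0.050025 = 0.167625 m

16.8 cm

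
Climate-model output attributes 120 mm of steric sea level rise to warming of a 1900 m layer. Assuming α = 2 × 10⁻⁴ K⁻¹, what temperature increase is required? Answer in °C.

about 0.316 °C

ΔT = Δh/(αH) = 0.12 / (2×10⁻⁴ × 1900) ≈ 0.3158 °C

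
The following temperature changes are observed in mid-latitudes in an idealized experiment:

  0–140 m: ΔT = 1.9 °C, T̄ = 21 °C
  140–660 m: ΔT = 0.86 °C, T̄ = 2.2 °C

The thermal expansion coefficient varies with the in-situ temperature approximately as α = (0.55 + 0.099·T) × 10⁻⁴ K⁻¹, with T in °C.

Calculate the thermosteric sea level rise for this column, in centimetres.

about 10 cm

Layer 1: α = (0.55 + 0.099×21)×10⁻⁴ = 2.629×10⁻⁴ K⁻¹
Layer 2: α = (0.55 + 0.099×2.2)×10⁻⁴ = 0.7678×10⁻⁴ K⁻¹
140 × 2.629×10⁻⁴ × 1.9 = 0.0699314 m
Layer 2: 0.86 × 520 × 0.7678×10⁻⁴ = 0.034336016 m
Δh = 0.0699314 + 0.034336016 = 0.104267416 m ≈ 10 cm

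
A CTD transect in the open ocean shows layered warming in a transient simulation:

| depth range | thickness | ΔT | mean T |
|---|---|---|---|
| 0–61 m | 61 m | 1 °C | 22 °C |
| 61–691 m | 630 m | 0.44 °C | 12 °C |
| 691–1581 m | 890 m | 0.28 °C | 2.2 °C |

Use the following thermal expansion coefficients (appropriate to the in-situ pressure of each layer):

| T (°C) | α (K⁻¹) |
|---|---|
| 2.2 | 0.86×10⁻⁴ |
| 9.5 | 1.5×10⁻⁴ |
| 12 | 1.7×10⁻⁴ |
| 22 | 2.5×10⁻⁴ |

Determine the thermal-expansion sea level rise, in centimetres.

about 8.38 cm

Layer 1 at 22 °C → α = 2.5×10⁻⁴ K⁻¹
Layer 2 at 12 °C → α = 1.7×10⁻⁴ K⁻¹
Layer 3 at 2.2 °C → α = 0.86×10⁻⁴ K⁻¹
Layer 1: 61 × 1 × 2.5×10⁻⁴ = 0.01525 m
61–691 m: 0.44 × 630 × 1.7×10⁻⁴ = 0.047124 m
691–1581 m: 0.28 × 890 × 0.86×10⁻⁴ = 0.0214312 m
Δh = 0.01525 + 0.047124 + 0.0214312 = 0.0838052 m ≈ 8.38 cm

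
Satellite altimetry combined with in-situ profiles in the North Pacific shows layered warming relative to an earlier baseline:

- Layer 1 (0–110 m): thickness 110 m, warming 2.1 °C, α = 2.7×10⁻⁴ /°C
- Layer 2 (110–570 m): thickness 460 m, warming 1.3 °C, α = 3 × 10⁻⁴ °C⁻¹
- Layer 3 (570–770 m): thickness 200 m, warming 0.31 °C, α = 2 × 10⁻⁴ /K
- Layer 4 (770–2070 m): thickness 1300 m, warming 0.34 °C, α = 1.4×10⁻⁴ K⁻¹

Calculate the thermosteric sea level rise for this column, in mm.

Layer 1: 2.7×10⁻⁴ × 110 × 2.1 = 0.06237 m
Layer 2: 1.3 × 460 × 3×10⁻⁴ = 0.17940 m
570–770 m: 2×10⁻⁴ × 0.31 × 200 = 0.01240 m
1300 × 1.4×10⁻⁴ × 0.34 = 0.06188 m
Δh = 0.06237 + 0.17940 + 0.01240 + 0.06188 = 0.31605 m

Δh ≈ 316 mm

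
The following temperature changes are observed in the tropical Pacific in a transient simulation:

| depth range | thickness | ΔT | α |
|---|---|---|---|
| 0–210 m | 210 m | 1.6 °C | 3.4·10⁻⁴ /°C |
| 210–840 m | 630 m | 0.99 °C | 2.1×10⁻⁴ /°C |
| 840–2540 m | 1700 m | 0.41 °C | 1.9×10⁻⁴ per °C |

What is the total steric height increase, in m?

Δh ≈ 0.378 m

3.4×10⁻⁴ × 210 × 1.6 = 0.11424 m
210–840 m: 630 × 0.99 × 2.1×10⁻⁴ = 0.130977 m
840–2540 m: 0.41 × 1700 × 1.9×10⁻⁴ = 0.13243 m
Δh = 0.11424 + 0.130977 + 0.13243 = 0.377647 m ≈ 0.378 m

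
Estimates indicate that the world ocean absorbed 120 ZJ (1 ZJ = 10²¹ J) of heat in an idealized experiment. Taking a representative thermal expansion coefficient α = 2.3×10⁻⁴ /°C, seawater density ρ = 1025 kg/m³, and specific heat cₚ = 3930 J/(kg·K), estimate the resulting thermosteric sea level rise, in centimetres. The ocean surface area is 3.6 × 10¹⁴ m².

Δh ≈ 1.90 cm

Per unit area: Q = 120×10²¹ / (3.6×10¹⁴) ≈ 3.333×10⁸ J/m²
Δh = αQ/(ρcₚ) = 2.3×10⁻⁴ × 3.333×10⁸ / (1025 × 3930) ≈ 0.01903 m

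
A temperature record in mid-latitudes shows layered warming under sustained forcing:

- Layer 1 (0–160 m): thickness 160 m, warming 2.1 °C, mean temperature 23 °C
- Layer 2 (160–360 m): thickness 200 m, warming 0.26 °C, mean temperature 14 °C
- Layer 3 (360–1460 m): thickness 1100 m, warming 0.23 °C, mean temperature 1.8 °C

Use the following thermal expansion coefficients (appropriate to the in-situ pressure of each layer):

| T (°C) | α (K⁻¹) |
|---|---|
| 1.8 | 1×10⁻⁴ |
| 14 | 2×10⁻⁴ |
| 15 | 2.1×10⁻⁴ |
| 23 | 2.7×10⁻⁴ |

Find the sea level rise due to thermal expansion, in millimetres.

Layer 1 at 23 °C → α = 2.7×10⁻⁴ K⁻¹
Layer 2 at 14 °C → α = 2×10⁻⁴ K⁻¹
Layer 3 at 1.8 °C → α = 1×10⁻⁴ K⁻¹
Layer 1: 2.7×10⁻⁴ × 160 × 2.1 = 0.09072 m
160–360 m: 200 × 0.26 × 2×10⁻⁴ = 0.01040 m
360–1460 m: 1100 × 0.23 × 1×10⁻⁴ = 0.02530 m
Δh = 0.09072 + 0.01040 + 0.02530 = 0.12642 m

126 mm of thermosteric rise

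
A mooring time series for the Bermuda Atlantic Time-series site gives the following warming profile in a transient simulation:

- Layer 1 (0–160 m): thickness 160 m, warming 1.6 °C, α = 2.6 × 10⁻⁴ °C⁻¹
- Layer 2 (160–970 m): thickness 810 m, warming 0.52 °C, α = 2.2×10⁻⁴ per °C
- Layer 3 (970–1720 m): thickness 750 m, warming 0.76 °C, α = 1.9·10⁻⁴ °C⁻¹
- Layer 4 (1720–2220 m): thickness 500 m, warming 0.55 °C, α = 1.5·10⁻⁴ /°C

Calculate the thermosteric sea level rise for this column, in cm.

about 31 cm

160 × 1.6 × 2.6×10⁻⁴ = 0.06656 m
0.52 × 2.2×10⁻⁴ × 810 = 0.092664 m
970–1720 m: 1.9×10⁻⁴ × 750 × 0.76 = 0.10830 m
Layer 4: 500 × 1.5×10⁻⁴ × 0.55 = 0.04125 m
Δh = 0.06656 + 0.092664 + 0.10830 + 0.04125 = 0.308774 m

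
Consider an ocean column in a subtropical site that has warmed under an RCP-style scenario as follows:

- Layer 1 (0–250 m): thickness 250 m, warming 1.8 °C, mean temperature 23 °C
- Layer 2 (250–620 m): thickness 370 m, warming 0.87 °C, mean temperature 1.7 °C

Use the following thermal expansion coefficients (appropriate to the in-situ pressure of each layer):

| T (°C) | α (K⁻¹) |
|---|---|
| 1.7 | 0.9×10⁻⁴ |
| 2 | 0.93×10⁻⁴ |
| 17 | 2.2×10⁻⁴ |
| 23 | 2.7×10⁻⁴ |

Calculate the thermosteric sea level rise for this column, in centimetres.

Layer 1 at 23 °C → α = 2.7×10⁻⁴ K⁻¹
Layer 2 at 1.7 °C → α = 0.9×10⁻⁴ K⁻¹
Layer 1: 250 × 2.7×10⁻⁴ × 1.8 = 0.12150 m
Layer 2: 370 × 0.9×10⁻⁴ × 0.87 = 0.028971 m
Δh = 0.12150 + 0.028971 = 0.150471 m ≈ 15 cm

15 cm of thermosteric rise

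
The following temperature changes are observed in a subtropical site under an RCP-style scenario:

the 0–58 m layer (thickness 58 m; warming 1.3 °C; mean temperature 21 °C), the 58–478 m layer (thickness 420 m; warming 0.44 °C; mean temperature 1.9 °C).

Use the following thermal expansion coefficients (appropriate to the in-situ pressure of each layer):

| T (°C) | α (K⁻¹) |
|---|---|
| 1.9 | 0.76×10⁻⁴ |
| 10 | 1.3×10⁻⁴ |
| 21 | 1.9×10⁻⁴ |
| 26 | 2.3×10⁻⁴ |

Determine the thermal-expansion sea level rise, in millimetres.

Layer 1 at 21 °C → α = 1.9×10⁻⁴ K⁻¹
Layer 2 at 1.9 °C → α = 0.76×10⁻⁴ K⁻¹
0–58 m: 58 × 1.9×10⁻⁴ × 1.3 = 0.014326 m
Layer 2: 420 × 0.76×10⁻⁴ × 0.44 = 0.0140448 m
Δh = 0.014326 + 0.0140448 = 0.0283708 m

28 mm of thermosteric rise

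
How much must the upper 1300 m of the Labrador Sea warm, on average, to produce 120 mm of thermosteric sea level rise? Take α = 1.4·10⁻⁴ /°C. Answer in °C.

0.659 °C

ΔT = Δh/(αH) = 0.12 / (1.4×10⁻⁴ × 1300) ≈ 0.6593 °C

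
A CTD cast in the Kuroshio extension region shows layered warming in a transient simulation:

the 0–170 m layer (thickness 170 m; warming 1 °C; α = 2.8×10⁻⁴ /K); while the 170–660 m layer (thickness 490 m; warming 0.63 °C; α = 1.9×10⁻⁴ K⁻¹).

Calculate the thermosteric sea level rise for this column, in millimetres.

0–170 m: 2.8×10⁻⁴ × 1 × 170 = 0.04760 m
490 × 0.63 × 1.9×10⁻⁴ = 0.058653 m
Δh = 0.04760 + 0.058653 = 0.106253 m

110 mm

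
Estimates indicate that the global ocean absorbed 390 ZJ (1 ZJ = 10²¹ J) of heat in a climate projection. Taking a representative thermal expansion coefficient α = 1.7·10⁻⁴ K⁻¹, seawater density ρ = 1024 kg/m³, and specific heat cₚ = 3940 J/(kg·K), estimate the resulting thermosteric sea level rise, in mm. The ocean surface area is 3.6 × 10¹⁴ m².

Per unit area: Q = 390×10²¹ / (3.6×10¹⁴) ≈ 1.083×10⁹ J/m²
Δh = αQ/(ρcₚ) = 1.7×10⁻⁴ × 1.083×10⁹ / (1024 × 3940) ≈ 0.045633 m

45.6 mm of thermosteric rise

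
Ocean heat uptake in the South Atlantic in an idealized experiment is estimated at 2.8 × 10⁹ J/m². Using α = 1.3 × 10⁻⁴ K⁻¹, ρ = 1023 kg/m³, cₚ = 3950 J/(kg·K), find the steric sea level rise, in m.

Δh = αQ/(ρcₚ) = 1.3×10⁻⁴ × 2.8×10⁹ / (1023 × 3950) ≈ 0.09008 m

0.090 m of thermosteric rise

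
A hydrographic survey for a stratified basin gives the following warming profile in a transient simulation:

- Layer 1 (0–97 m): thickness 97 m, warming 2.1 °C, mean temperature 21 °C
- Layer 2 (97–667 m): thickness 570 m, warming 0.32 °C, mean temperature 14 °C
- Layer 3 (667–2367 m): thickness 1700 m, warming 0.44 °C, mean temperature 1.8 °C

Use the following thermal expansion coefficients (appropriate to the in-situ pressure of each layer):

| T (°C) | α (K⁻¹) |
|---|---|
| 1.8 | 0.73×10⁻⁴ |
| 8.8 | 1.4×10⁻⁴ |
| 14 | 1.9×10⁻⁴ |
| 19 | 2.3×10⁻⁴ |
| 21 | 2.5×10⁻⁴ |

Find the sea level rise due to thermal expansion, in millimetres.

Layer 1 at 21 °C → α = 2.5×10⁻⁴ K⁻¹
Layer 2 at 14 °C → α = 1.9×10⁻⁴ K⁻¹
Layer 3 at 1.8 °C → α = 0.73×10⁻⁴ K⁻¹
0–97 m: 2.5×10⁻⁴ × 2.1 × 97 = 0.050925 m
570 × 0.32 × 1.9×10⁻⁴ = 0.034656 m
Layer 3: 0.44 × 0.73×10⁻⁴ × 1700 = 0.054604 m
Δh = 0.050925 + 0.034656 + 0.054604 = 0.140185 m

about 140 mm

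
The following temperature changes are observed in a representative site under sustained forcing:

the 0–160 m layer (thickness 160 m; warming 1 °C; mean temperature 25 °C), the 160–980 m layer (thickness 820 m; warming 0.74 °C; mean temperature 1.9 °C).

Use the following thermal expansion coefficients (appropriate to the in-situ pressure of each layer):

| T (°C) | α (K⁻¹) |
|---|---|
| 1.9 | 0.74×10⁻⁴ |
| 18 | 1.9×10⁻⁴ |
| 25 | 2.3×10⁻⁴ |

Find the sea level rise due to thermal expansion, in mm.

Δh = 81.7 mm

Layer 1 at 25 °C → α = 2.3×10⁻⁴ K⁻¹
Layer 2 at 1.9 °C → α = 0.74×10⁻⁴ K⁻¹
1 × 160 × 2.3×10⁻⁴ = 0.03680 m
160–980 m: 0.74 × 0.74×10⁻⁴ × 820 = 0.0449032 m
Δh = 0.03680 + 0.0449032 = 0.0817032 m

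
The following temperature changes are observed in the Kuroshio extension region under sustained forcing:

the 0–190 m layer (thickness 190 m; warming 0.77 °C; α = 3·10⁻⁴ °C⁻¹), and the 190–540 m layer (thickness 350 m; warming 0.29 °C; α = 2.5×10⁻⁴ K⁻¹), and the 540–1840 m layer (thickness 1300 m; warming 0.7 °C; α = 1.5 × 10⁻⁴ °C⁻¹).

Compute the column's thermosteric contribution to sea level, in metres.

Layer 1: 0.77 × 3×10⁻⁴ × 190 = 0.04389 m
Layer 2: 350 × 2.5×10⁻⁴ × 0.29 = 0.025375 m
Layer 3: 1300 × 0.7 × 1.5×10⁻⁴ = 0.13650 m
Δh = 0.04389 + 0.025375 + 0.13650 = 0.205765 m

0.206 m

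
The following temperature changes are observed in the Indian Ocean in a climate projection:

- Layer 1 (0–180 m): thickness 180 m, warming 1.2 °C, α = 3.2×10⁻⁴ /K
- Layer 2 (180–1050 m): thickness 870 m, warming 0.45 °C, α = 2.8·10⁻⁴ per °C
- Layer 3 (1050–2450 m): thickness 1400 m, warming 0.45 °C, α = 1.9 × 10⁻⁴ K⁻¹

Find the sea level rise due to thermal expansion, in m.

3.2×10⁻⁴ × 1.2 × 180 = 0.06912 m
Layer 2: 0.45 × 2.8×10⁻⁴ × 870 = 0.10962 m
Layer 3: 0.45 × 1400 × 1.9×10⁻⁴ = 0.11970 m
Δh = 0.06912 + 0.10962 + 0.11970 = 0.29844 m

Δh ≈ 0.298 m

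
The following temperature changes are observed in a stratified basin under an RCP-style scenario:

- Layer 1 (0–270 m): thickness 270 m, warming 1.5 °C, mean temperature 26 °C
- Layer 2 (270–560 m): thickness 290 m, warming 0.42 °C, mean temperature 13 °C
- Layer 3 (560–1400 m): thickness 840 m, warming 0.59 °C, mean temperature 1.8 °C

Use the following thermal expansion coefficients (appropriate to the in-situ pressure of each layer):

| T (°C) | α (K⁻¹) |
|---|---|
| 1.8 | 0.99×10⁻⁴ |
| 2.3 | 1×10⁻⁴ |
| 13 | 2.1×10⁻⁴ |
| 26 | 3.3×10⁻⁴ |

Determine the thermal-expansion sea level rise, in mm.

Δh = 208 mm

Layer 1 at 26 °C → α = 3.3×10⁻⁴ K⁻¹
Layer 2 at 13 °C → α = 2.1×10⁻⁴ K⁻¹
Layer 3 at 1.8 °C → α = 0.99×10⁻⁴ K⁻¹
0–270 m: 1.5 × 3.3×10⁻⁴ × 270 = 0.13365 m
270–560 m: 290 × 2.1×10⁻⁴ × 0.42 = 0.025578 m
560–1400 m: 0.99×10⁻⁴ × 840 × 0.59 = 0.0490644 m
Δh = 0.13365 + 0.025578 + 0.0490644 = 0.2082924 m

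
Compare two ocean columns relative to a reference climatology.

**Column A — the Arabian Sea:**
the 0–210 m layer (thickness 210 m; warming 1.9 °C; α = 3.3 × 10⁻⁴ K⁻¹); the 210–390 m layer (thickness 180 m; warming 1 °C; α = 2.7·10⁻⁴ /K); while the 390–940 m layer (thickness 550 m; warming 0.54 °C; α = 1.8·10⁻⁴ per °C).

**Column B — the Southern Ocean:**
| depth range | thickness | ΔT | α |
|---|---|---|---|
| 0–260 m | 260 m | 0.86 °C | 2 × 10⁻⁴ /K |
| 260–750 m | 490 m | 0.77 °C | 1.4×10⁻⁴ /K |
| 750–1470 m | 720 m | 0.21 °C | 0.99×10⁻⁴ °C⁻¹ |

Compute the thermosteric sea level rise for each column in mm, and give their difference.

A Layer 1: 210 × 1.9 × 3.3×10⁻⁴ = 0.13167 m
A 2.7×10⁻⁴ × 1 × 180 = 0.04860 m
A Layer 3: 0.54 × 1.8×10⁻⁴ × 550 = 0.05346 m
A total: 0.23373 m
B 0–260 m: 2×10⁻⁴ × 260 × 0.86 = 0.04472 m
B 260–750 m: 0.77 × 490 × 1.4×10⁻⁴ = 0.052822 m
B Layer 3: 720 × 0.21 × 0.99×10⁻⁴ = 0.0149688 m
B total: 0.1125108 m
Difference: 0.23373 − 0.1125108 = 0.1212192 m

A: 230 mm; B: 110 mm; difference 120 mm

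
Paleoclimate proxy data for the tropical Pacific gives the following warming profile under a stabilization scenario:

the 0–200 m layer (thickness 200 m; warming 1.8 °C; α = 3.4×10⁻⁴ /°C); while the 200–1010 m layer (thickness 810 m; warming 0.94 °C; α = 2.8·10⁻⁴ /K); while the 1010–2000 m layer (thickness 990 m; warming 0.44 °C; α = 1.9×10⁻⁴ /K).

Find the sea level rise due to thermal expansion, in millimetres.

about 420 mm

0–200 m: 200 × 1.8 × 3.4×10⁻⁴ = 0.12240 m
Layer 2: 2.8×10⁻⁴ × 810 × 0.94 = 0.213192 m
1.9×10⁻⁴ × 990 × 0.44 = 0.082764 m
Δh = 0.12240 + 0.213192 + 0.082764 = 0.418356 m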